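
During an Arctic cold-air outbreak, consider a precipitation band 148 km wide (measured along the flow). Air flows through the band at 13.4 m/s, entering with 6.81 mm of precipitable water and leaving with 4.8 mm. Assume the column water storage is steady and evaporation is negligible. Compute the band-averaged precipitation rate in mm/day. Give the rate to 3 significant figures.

Column moisture flux per unit crosswind length is F = V × PW.
Inflow: F_in = 13.4 × 6.81 = 91.254 mm·m/s
Outflow: F_out = 13.4 × 4.8 = 64.32 mm·m/s
Steady-state rate R = (F_in − F_out)/L = (91.254 − 64.32) / 148000 m = 1.820e-04 mm/s.
R = 1.820e-04 × 3600 × 24 = 15.7 mm/day.

R ≈ 15.7 mm/day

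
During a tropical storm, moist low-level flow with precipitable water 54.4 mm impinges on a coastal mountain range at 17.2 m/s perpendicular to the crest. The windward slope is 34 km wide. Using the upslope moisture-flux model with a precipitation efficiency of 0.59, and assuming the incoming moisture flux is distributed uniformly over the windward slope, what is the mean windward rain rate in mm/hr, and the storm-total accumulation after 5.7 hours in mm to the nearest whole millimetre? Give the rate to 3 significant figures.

R ≈ 58.5 mm/hr; total ≈ 333 mm

Incoming column moisture flux per unit ridge length: F = V × PW = 17.2 × 54.4 = 935.68 mm·m/s.
Spread over the 34 km slope with efficiency ε = 0.59: R = ε·F/W = 0.59 × 935.68 / 34000 m = 1.624e-02 mm/s.
R = 1.624e-02 × 3600 = 58.5 mm/hr.
Over 5.7 h: total = 58.5 × 5.7 = 333.45 ≈ 333 mm.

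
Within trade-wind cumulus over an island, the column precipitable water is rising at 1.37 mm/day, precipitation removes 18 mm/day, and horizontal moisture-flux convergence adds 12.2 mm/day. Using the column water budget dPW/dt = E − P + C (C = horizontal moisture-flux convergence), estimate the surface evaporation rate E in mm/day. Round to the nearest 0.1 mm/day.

E ≈ 7.2 mm/day

dPW/dt = +1.37 mm/day.
E = dPW/dt + P − C = (+1.37) + 18 − (12.2) = 7.2 mm/day.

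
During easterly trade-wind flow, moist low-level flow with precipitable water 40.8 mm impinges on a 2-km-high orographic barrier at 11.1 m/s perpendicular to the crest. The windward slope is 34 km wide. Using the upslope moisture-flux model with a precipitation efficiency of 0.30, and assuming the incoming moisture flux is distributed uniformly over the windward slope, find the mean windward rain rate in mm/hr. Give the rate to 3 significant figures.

Incoming column moisture flux per unit ridge length: F = V × PW = 11.1 × 40.8 = 452.88 mm·m/s.
Spread over the 34 km slope with efficiency ε = 0.30: R = ε·F/W = 0.30 × 452.88 / 34000 m = 3.996e-03 mm/s.
R = 3.996e-03 × 3600 = 14.4 mm/hr.

R ≈ 14.4 mm/hr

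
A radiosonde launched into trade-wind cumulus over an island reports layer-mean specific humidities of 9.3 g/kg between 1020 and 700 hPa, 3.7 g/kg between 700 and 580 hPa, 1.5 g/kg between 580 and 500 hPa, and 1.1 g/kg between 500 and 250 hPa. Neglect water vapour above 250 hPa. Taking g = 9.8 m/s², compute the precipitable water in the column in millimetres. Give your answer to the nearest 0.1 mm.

Precipitable water is the column-integrated vapour mass per unit area: PW = (1/g) Σ q̄ Δp, with q in kg/kg and Δp in Pa (1 kg/m² of water = 1 mm).
Layer 1020–700 hPa: Δp = 320 hPa = 32000 Pa, q̄ = 0.0093 kg/kg → 0.0093 × 32000 / 9.8 = 30.37 mm
Layer 700–580 hPa: Δp = 120 hPa = 12000 Pa, q̄ = 0.0037 kg/kg → 0.0037 × 12000 / 9.8 = 4.53 mm
Layer 580–500 hPa: Δp = 80 hPa = 8000 Pa, q̄ = 0.0015 kg/kg → 0.0015 × 8000 / 9.8 = 1.22 mm
Layer 500–250 hPa: Δp = 250 hPa = 25000 Pa, q̄ = 0.0011 kg/kg → 0.0011 × 25000 / 9.8 = 2.81 mm
PW = 30.37 + 4.53 + 1.22 + 2.81 = 38.93 ≈ 38.9 mm.

PW ≈ 38.9 mm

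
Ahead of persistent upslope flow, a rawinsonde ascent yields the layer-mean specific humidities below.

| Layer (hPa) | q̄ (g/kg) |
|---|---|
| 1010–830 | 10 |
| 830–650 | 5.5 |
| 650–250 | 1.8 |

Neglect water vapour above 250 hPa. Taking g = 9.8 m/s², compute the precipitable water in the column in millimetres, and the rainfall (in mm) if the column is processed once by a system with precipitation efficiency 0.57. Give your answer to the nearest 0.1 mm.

Precipitable water is the column-integrated vapour mass per unit area: PW = (1/g) Σ q̄ Δp, with q in kg/kg and Δp in Pa (1 kg/m² of water = 1 mm).
Layer 1010–830 hPa: Δp = 180 hPa = 18000 Pa, q̄ = 0.01 kg/kg → 0.01 × 18000 / 9.8 = 18.37 mm
Layer 830–650 hPa: Δp = 180 hPa = 18000 Pa, q̄ = 0.0055 kg/kg → 0.0055 × 18000 / 9.8 = 10.10 mm
Layer 650–250 hPa: Δp = 400 hPa = 40000 Pa, q̄ = 0.0018 kg/kg → 0.0018 × 40000 / 9.8 = 7.35 mm
PW = 18.37 + 10.10 + 7.35 = 35.82 ≈ 35.8 mm.
Rainfall = ε × PW = 0.57 × 35.8 = 20.4 mm.

PW ≈ 35.8 mm; rainfall ≈ 20.4 mm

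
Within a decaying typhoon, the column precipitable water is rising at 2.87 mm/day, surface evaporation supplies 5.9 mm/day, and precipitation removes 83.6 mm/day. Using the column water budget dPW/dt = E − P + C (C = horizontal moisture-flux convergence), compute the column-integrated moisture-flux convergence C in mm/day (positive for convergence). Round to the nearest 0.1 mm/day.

dPW/dt = +2.87 mm/day.
C = dPW/dt − E + P = (+2.87) − 5.9 + 83.6 = 80.6 mm/day.

C ≈ 80.6 mm/day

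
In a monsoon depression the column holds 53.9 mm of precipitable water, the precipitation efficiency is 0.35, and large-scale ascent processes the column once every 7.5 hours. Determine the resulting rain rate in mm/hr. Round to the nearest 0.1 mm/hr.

Each overturning extracts ε × PW = 0.35 × 53.9 = 18.865 mm.
Rate = ε·PW / τ = 18.865 / 7.5 h = 2.5 mm/hr.

R ≈ 2.5 mm/hr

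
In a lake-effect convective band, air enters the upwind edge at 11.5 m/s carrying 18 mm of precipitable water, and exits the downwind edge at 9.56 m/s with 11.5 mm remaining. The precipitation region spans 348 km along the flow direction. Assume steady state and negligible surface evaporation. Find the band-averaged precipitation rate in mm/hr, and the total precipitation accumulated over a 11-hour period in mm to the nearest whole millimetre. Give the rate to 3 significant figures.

Column moisture flux per unit crosswind length is F = V × PW.
Inflow: F_in = 11.5 × 18 = 207 mm·m/s
Outflow: F_out = 9.56 × 11.5 = 109.94 mm·m/s
Steady-state rate R = (F_in − F_out)/L = (207 − 109.94) / 348000 m = 2.789e-04 mm/s.
R = 2.789e-04 × 3600 = 1.00 mm/hr.
Over 11 h: total = 1.00 × 11 = 11 mm.

R ≈ 1.00 mm/hr; total ≈ 11 mm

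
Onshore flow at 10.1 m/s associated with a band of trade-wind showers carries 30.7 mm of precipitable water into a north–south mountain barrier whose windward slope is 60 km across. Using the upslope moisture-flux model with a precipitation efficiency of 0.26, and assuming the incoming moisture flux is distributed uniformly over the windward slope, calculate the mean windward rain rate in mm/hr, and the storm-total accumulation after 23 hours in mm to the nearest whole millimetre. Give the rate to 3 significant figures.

R ≈ 4.84 mm/hr; total ≈ 111 mm

Incoming column moisture flux per unit ridge length: F = V × PW = 10.1 × 30.7 = 310.07 mm·m/s.
Spread over the 60 km slope with efficiency ε = 0.26: R = ε·F/W = 0.26 × 310.07 / 60000 m = 1.344e-03 mm/s.
R = 1.344e-03 × 3600 = 4.84 mm/hr.
Over 23 h: total = 4.84 × 23 = 111.32 ≈ 111 mm.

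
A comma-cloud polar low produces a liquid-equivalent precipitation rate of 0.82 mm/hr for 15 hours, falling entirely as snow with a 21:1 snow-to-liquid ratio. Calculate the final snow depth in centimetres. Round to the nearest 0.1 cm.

Liquid-equivalent depth = 0.82 × 15 = 12.3 mm.
Snow depth = 12.3 mm × 21 = 258.3 mm = 25.8 cm.

snow depth ≈ 25.8 cm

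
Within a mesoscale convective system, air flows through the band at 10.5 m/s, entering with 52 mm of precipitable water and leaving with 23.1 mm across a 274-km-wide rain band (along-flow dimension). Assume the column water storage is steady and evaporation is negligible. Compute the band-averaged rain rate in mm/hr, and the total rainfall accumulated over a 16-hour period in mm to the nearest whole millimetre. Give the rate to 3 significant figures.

R ≈ 3.99 mm/hr; total ≈ 64 mm

Column moisture flux per unit crosswind length is F = V × PW.
Inflow: F_in = 10.5 × 52 = 546 mm·m/s
Outflow: F_out = 10.5 × 23.1 = 242.55 mm·m/s
Steady-state rate R = (F_in − F_out)/L = (546 − 242.55) / 274000 m = 1.107e-03 mm/s.
R = 1.107e-03 × 3600 = 3.99 mm/hr.
Over 16 h: total = 3.99 × 16 = 63.84 ≈ 64 mm.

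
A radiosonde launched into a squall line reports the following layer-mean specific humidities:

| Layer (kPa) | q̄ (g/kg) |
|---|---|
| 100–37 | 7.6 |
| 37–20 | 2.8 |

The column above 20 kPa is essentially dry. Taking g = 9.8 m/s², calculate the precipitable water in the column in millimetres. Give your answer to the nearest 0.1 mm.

PW ≈ 53.7 mm

Precipitable water is the column-integrated vapour mass per unit area: PW = (1/g) Σ q̄ Δp, with q in kg/kg and Δp in Pa (1 kg/m² of water = 1 mm).
Layer 100–37 kPa: Δp = 630 hPa = 63000 Pa, q̄ = 0.0076 kg/kg → 0.0076 × 63000 / 9.8 = 48.86 mm
Layer 37–20 kPa: Δp = 170 hPa = 17000 Pa, q̄ = 0.0028 kg/kg → 0.0028 × 17000 / 9.8 = 4.86 mm
PW = 48.86 + 4.86 = 53.72 ≈ 53.7 mm.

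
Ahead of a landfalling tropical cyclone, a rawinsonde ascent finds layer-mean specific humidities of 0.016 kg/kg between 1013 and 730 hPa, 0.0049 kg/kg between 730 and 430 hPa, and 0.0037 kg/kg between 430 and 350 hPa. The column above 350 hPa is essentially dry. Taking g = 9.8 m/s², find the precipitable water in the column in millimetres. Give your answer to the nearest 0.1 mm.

PW ≈ 64.2 mm

Precipitable water is the column-integrated vapour mass per unit area: PW = (1/g) Σ q̄ Δp, with q in kg/kg and Δp in Pa (1 kg/m² of water = 1 mm).
Layer 1013–730 hPa: Δp = 283 hPa = 28300 Pa, q̄ = 0.016 kg/kg → 0.016 × 28300 / 9.8 = 46.20 mm
Layer 730–430 hPa: Δp = 300 hPa = 30000 Pa, q̄ = 0.0049 kg/kg → 0.0049 × 30000 / 9.8 = 15.00 mm
Layer 430–350 hPa: Δp = 80 hPa = 8000 Pa, q̄ = 0.0037 kg/kg → 0.0037 × 8000 / 9.8 = 3.02 mm
PW = 46.20 + 15.00 + 3.02 = 64.22 ≈ 64.2 mm.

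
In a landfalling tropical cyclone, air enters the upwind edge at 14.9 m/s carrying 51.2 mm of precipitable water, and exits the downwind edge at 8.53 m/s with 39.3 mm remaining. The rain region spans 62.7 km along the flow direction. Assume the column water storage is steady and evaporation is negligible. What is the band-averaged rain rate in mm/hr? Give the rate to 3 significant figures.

Column moisture flux per unit crosswind length is F = V × PW.
Inflow: F_in = 14.9 × 51.2 = 762.88 mm·m/s
Outflow: F_out = 8.53 × 39.3 = 335.229 mm·m/s
Steady-state rate R = (F_in − F_out)/L = (762.88 − 335.229) / 62700 m = 6.821e-03 mm/s.
R = 6.821e-03 × 3600 = 24.6 mm/hr.

R ≈ 24.6 mm/hr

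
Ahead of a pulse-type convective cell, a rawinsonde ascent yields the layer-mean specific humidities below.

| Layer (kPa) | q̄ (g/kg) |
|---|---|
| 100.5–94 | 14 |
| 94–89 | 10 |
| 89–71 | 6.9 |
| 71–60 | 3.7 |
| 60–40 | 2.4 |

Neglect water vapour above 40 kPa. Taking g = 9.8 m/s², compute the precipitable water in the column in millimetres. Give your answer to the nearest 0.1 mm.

Precipitable water is the column-integrated vapour mass per unit area: PW = (1/g) Σ q̄ Δp, with q in kg/kg and Δp in Pa (1 kg/m² of water = 1 mm).
Layer 100.5–94 kPa: Δp = 65 hPa = 6500 Pa, q̄ = 0.014 kg/kg → 0.014 × 6500 / 9.8 = 9.29 mm
Layer 94–89 kPa: Δp = 50 hPa = 5000 Pa, q̄ = 0.01 kg/kg → 0.01 × 5000 / 9.8 = 5.10 mm
Layer 89–71 kPa: Δp = 180 hPa = 18000 Pa, q̄ = 0.0069 kg/kg → 0.0069 × 18000 / 9.8 = 12.67 mm
Layer 71–60 kPa: Δp = 110 hPa = 11000 Pa, q̄ = 0.0037 kg/kg → 0.0037 × 11000 / 9.8 = 4.15 mm
Layer 60–40 kPa: Δp = 200 hPa = 20000 Pa, q̄ = 0.0024 kg/kg → 0.0024 × 20000 / 9.8 = 4.90 mm
PW = 9.29 + 5.10 + 12.67 + 4.15 + 4.90 = 36.11 ≈ 36.1 mm.

PW ≈ 36.1 mm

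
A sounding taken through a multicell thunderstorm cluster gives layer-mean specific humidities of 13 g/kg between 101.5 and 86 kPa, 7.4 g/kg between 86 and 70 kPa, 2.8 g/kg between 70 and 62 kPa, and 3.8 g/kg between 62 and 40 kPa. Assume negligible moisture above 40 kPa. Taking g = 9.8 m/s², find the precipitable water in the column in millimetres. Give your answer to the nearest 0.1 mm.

PW ≈ 43.5 mm

Precipitable water is the column-integrated vapour mass per unit area: PW = (1/g) Σ q̄ Δp, with q in kg/kg and Δp in Pa (1 kg/m² of water = 1 mm).
Layer 101.5–86 kPa: Δp = 155 hPa = 15500 Pa, q̄ = 0.013 kg/kg → 0.013 × 15500 / 9.8 = 20.56 mm
Layer 86–70 kPa: Δp = 160 hPa = 16000 Pa, q̄ = 0.0074 kg/kg → 0.0074 × 16000 / 9.8 = 12.08 mm
Layer 70–62 kPa: Δp = 80 hPa = 8000 Pa, q̄ = 0.0028 kg/kg → 0.0028 × 8000 / 9.8 = 2.29 mm
Layer 62–40 kPa: Δp = 220 hPa = 22000 Pa, q̄ = 0.0038 kg/kg → 0.0038 × 22000 / 9.8 = 8.53 mm
PW = 20.56 + 12.08 + 2.29 + 8.53 = 43.46 ≈ 43.5 mm.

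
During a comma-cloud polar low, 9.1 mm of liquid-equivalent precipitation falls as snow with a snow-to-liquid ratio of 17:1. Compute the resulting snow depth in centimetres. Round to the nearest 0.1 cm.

Snow depth = liquid × ratio = 9.1 mm × 17 = 154.7 mm = 15.5 cm.

snow depth ≈ 15.5 cm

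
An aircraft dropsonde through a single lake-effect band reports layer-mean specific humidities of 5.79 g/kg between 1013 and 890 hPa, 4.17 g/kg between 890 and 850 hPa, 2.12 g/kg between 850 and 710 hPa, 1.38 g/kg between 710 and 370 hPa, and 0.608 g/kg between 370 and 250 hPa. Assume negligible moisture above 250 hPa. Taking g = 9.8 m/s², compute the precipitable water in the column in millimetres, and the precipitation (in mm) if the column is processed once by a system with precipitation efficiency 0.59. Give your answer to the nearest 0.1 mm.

PW ≈ 17.5 mm; precipitation ≈ 10.3 mm

Precipitable water is the column-integrated vapour mass per unit area: PW = (1/g) Σ q̄ Δp, with q in kg/kg and Δp in Pa (1 kg/m² of water = 1 mm).
Layer 1013–890 hPa: Δp = 123 hPa = 12300 Pa, q̄ = 0.00579 kg/kg → 0.00579 × 12300 / 9.8 = 7.27 mm
Layer 890–850 hPa: Δp = 40 hPa = 4000 Pa, q̄ = 0.00417 kg/kg → 0.00417 × 4000 / 9.8 = 1.70 mm
Layer 850–710 hPa: Δp = 140 hPa = 14000 Pa, q̄ = 0.00212 kg/kg → 0.00212 × 14000 / 9.8 = 3.03 mm
Layer 710–370 hPa: Δp = 340 hPa = 34000 Pa, q̄ = 0.00138 kg/kg → 0.00138 × 34000 / 9.8 = 4.79 mm
Layer 370–250 hPa: Δp = 120 hPa = 12000 Pa, q̄ = 0.000608 kg/kg → 0.000608 × 12000 / 9.8 = 0.74 mm
PW = 7.27 + 1.70 + 3.03 + 4.79 + 0.74 = 17.53 ≈ 17.5 mm.
Precipitation = ε × PW = 0.59 × 17.5 = 10.3 mm.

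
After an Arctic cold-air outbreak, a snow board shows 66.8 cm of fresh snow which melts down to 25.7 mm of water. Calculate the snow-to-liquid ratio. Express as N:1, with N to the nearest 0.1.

ratio ≈ 26.0

Ratio = snow depth / SWE = 668 mm / 25.7 mm = 26.0, i.e. 26.0:1.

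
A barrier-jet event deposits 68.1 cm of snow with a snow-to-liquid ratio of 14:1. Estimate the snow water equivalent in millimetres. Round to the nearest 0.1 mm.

SWE ≈ 48.6 mm

SWE = snow depth / ratio = 68.1 cm / 14 = 4.864 cm = 48.6 mm.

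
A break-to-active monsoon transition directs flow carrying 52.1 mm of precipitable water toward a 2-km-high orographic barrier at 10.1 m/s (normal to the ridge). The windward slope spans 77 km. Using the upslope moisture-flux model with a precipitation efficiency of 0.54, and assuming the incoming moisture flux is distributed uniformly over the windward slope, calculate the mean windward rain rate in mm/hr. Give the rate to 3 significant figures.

R ≈ 13.3 mm/hr

Incoming column moisture flux per unit ridge length: F = V × PW = 10.1 × 52.1 = 526.21 mm·m/s.
Spread over the 77 km slope with efficiency ε = 0.54: R = ε·F/W = 0.54 × 526.21 / 77000 m = 3.690e-03 mm/s.
R = 3.690e-03 × 3600 = 13.3 mm/hr.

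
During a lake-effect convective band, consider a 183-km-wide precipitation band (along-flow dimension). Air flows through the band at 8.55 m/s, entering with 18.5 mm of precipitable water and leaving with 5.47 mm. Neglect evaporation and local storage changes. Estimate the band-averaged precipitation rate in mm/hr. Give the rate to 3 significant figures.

Column moisture flux per unit crosswind length is F = V × PW.
Inflow: F_in = 8.55 × 18.5 = 158.175 mm·m/s
Outflow: F_out = 8.55 × 5.47 = 46.7685 mm·m/s
Steady-state rate R = (F_in − F_out)/L = (158.175 − 46.7685) / 183000 m = 6.088e-04 mm/s.
R = 6.088e-04 × 3600 = 2.19 mm/hr.

R ≈ 2.19 mm/hr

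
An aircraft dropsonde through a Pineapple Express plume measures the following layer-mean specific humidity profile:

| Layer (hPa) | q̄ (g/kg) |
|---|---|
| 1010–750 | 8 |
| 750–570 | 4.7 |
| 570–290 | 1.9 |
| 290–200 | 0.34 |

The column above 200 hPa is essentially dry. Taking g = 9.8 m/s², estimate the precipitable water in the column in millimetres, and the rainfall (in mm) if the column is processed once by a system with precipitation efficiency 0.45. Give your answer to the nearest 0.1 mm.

Precipitable water is the column-integrated vapour mass per unit area: PW = (1/g) Σ q̄ Δp, with q in kg/kg and Δp in Pa (1 kg/m² of water = 1 mm).
Layer 1010–750 hPa: Δp = 260 hPa = 26000 Pa, q̄ = 0.008 kg/kg → 0.008 × 26000 / 9.8 = 21.22 mm
Layer 750–570 hPa: Δp = 180 hPa = 18000 Pa, q̄ = 0.0047 kg/kg → 0.0047 × 18000 / 9.8 = 8.63 mm
Layer 570–290 hPa: Δp = 280 hPa = 28000 Pa, q̄ = 0.0019 kg/kg → 0.0019 × 28000 / 9.8 = 5.43 mm
Layer 290–200 hPa: Δp = 90 hPa = 9000 Pa, q̄ = 0.00034 kg/kg → 0.00034 × 9000 / 9.8 = 0.31 mm
PW = 21.22 + 8.63 + 5.43 + 0.31 = 35.59 ≈ 35.6 mm.
Rainfall = ε × PW = 0.45 × 35.6 = 16.0 mm.

PW ≈ 35.6 mm; rainfall ≈ 16.0 mm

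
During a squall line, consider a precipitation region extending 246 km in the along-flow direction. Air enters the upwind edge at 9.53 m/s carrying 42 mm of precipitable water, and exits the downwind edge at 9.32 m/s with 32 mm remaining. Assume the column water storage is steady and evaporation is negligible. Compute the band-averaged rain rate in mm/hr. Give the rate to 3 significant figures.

R ≈ 1.49 mm/hr

Column moisture flux per unit crosswind length is F = V × PW.
Inflow: F_in = 9.53 × 42 = 400.26 mm·m/s
Outflow: F_out = 9.32 × 32 = 298.24 mm·m/s
Steady-state rate R = (F_in − F_out)/L = (400.26 − 298.24) / 246000 m = 4.147e-04 mm/s.
R = 4.147e-04 × 3600 = 1.49 mm/hr.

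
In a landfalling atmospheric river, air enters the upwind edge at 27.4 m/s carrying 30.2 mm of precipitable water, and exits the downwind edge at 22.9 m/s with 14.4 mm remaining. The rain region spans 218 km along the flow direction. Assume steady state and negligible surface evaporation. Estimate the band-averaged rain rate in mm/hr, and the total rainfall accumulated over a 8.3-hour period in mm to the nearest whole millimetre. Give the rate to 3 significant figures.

R ≈ 8.22 mm/hr; total ≈ 68 mm

Column moisture flux per unit crosswind length is F = V × PW.
Inflow: F_in = 27.4 × 30.2 = 827.48 mm·m/s
Outflow: F_out = 22.9 × 14.4 = 329.76 mm·m/s
Steady-state rate R = (F_in − F_out)/L = (827.48 − 329.76) / 218000 m = 2.283e-03 mm/s.
R = 2.283e-03 × 3600 = 8.22 mm/hr.
Over 8.3 h: total = 8.22 × 8.3 = 68.226 ≈ 68 mm.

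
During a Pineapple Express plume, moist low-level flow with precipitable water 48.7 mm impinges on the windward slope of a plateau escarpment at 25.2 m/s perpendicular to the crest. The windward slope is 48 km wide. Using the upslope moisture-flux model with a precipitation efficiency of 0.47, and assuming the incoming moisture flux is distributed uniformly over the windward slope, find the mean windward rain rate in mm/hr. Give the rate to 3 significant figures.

R ≈ 43.3 mm/hr

Incoming column moisture flux per unit ridge length: F = V × PW = 25.2 × 48.7 = 1227.24 mm·m/s.
Spread over the 48 km slope with efficiency ε = 0.47: R = ε·F/W = 0.47 × 1227.24 / 48000 m = 1.202e-02 mm/s.
R = 1.202e-02 × 3600 = 43.3 mm/hr.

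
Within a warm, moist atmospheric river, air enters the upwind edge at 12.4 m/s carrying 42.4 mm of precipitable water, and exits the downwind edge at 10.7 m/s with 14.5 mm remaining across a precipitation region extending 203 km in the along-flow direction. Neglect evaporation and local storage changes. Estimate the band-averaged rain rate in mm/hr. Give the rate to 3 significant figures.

Column moisture flux per unit crosswind length is F = V × PW.
Inflow: F_in = 12.4 × 42.4 = 525.76 mm·m/s
Outflow: F_out = 10.7 × 14.5 = 155.15 mm·m/s
Steady-state rate R = (F_in − F_out)/L = (525.76 − 155.15) / 203000 m = 1.826e-03 mm/s.
R = 1.826e-03 × 3600 = 6.57 mm/hr.

R ≈ 6.57 mm/hr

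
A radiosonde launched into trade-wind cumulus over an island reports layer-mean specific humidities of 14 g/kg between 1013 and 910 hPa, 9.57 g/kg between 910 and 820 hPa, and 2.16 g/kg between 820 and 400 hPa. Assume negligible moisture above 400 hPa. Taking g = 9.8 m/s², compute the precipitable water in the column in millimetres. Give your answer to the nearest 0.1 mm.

PW ≈ 32.8 mm

Precipitable water is the column-integrated vapour mass per unit area: PW = (1/g) Σ q̄ Δp, with q in kg/kg and Δp in Pa (1 kg/m² of water = 1 mm).
Layer 1013–910 hPa: Δp = 103 hPa = 10300 Pa, q̄ = 0.014 kg/kg → 0.014 × 10300 / 9.8 = 14.71 mm
Layer 910–820 hPa: Δp = 90 hPa = 9000 Pa, q̄ = 0.00957 kg/kg → 0.00957 × 9000 / 9.8 = 8.79 mm
Layer 820–400 hPa: Δp = 420 hPa = 42000 Pa, q̄ = 0.00216 kg/kg → 0.00216 × 42000 / 9.8 = 9.26 mm
PW = 14.71 + 8.79 + 9.26 = 32.76 ≈ 32.8 mm.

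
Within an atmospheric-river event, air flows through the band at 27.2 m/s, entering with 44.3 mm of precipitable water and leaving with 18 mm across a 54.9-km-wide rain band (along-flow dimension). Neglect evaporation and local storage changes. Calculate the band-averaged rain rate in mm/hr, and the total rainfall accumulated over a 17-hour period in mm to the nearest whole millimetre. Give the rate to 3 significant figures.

Column moisture flux per unit crosswind length is F = V × PW.
Inflow: F_in = 27.2 × 44.3 = 1204.96 mm·m/s
Outflow: F_out = 27.2 × 18 = 489.6 mm·m/s
Steady-state rate R = (F_in − F_out)/L = (1204.96 − 489.6) / 54900 m = 1.303e-02 mm/s.
R = 1.303e-02 × 3600 = 46.9 mm/hr.
Over 17 h: total = 46.9 × 17 = 797.3 ≈ 797 mm.

R ≈ 46.9 mm/hr; total ≈ 797 mm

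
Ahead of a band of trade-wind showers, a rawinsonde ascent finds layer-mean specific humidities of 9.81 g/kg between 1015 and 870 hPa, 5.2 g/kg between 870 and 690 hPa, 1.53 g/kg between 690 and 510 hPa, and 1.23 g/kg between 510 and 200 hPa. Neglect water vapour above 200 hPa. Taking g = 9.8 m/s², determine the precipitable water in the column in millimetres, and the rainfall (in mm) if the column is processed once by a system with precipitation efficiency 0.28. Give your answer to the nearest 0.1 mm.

Precipitable water is the column-integrated vapour mass per unit area: PW = (1/g) Σ q̄ Δp, with q in kg/kg and Δp in Pa (1 kg/m² of water = 1 mm).
Layer 1015–870 hPa: Δp = 145 hPa = 14500 Pa, q̄ = 0.00981 kg/kg → 0.00981 × 14500 / 9.8 = 14.51 mm
Layer 870–690 hPa: Δp = 180 hPa = 18000 Pa, q̄ = 0.0052 kg/kg → 0.0052 × 18000 / 9.8 = 9.55 mm
Layer 690–510 hPa: Δp = 180 hPa = 18000 Pa, q̄ = 0.00153 kg/kg → 0.00153 × 18000 / 9.8 = 2.81 mm
Layer 510–200 hPa: Δp = 310 hPa = 31000 Pa, q̄ = 0.00123 kg/kg → 0.00123 × 31000 / 9.8 = 3.89 mm
PW = 14.51 + 9.55 + 2.81 + 3.89 = 30.76 ≈ 30.8 mm.
Rainfall = ε × PW = 0.28 × 30.8 = 8.6 mm.

PW ≈ 30.8 mm; rainfall ≈ 8.6 mm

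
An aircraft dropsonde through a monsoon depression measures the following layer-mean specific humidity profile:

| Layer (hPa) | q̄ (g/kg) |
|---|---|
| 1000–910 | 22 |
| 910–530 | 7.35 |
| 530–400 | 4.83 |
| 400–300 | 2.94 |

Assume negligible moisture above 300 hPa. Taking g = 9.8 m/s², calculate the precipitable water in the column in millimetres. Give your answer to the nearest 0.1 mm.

PW ≈ 58.1 mm

Precipitable water is the column-integrated vapour mass per unit area: PW = (1/g) Σ q̄ Δp, with q in kg/kg and Δp in Pa (1 kg/m² of water = 1 mm).
Layer 1000–910 hPa: Δp = 90 hPa = 9000 Pa, q̄ = 0.022 kg/kg → 0.022 × 9000 / 9.8 = 20.20 mm
Layer 910–530 hPa: Δp = 380 hPa = 38000 Pa, q̄ = 0.00735 kg/kg → 0.00735 × 38000 / 9.8 = 28.50 mm
Layer 530–400 hPa: Δp = 130 hPa = 13000 Pa, q̄ = 0.00483 kg/kg → 0.00483 × 13000 / 9.8 = 6.41 mm
Layer 400–300 hPa: Δp = 100 hPa = 10000 Pa, q̄ = 0.00294 kg/kg → 0.00294 × 10000 / 9.8 = 3.00 mm
PW = 20.20 + 28.50 + 6.41 + 3.00 = 58.11 ≈ 58.1 mm.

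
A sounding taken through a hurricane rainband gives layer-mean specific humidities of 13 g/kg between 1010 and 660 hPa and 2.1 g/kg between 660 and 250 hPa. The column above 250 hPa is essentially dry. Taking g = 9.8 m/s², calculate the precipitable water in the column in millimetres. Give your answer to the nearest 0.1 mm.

PW ≈ 55.2 mm

Precipitable water is the column-integrated vapour mass per unit area: PW = (1/g) Σ q̄ Δp, with q in kg/kg and Δp in Pa (1 kg/m² of water = 1 mm).
Layer 1010–660 hPa: Δp = 350 hPa = 35000 Pa, q̄ = 0.013 kg/kg → 0.013 × 35000 / 9.8 = 46.43 mm
Layer 660–250 hPa: Δp = 410 hPa = 41000 Pa, q̄ = 0.0021 kg/kg → 0.0021 × 41000 / 9.8 = 8.79 mm
PW = 46.43 + 8.79 = 55.22 ≈ 55.2 mm.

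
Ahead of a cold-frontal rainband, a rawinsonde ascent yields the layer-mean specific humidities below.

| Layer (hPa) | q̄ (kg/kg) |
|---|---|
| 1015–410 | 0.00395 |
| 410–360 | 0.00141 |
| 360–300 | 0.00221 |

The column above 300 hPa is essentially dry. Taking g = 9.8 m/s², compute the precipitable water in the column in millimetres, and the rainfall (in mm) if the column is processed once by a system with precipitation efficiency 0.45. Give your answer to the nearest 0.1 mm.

PW ≈ 26.5 mm; rainfall ≈ 11.9 mm

Precipitable water is the column-integrated vapour mass per unit area: PW = (1/g) Σ q̄ Δp, with q in kg/kg and Δp in Pa (1 kg/m² of water = 1 mm).
Layer 1015–410 hPa: Δp = 605 hPa = 60500 Pa, q̄ = 0.00395 kg/kg → 0.00395 × 60500 / 9.8 = 24.39 mm
Layer 410–360 hPa: Δp = 50 hPa = 5000 Pa, q̄ = 0.00141 kg/kg → 0.00141 × 5000 / 9.8 = 0.72 mm
Layer 360–300 hPa: Δp = 60 hPa = 6000 Pa, q̄ = 0.00221 kg/kg → 0.00221 × 6000 / 9.8 = 1.35 mm
PW = 24.39 + 0.72 + 1.35 = 26.46 ≈ 26.5 mm.
Rainfall = ε × PW = 0.45 × 26.5 = 11.9 mm.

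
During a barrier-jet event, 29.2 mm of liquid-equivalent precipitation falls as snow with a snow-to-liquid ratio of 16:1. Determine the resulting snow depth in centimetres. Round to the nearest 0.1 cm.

snow depth ≈ 46.7 cm

Snow depth = liquid × ratio = 29.2 mm × 16 = 467.2 mm = 46.7 cm.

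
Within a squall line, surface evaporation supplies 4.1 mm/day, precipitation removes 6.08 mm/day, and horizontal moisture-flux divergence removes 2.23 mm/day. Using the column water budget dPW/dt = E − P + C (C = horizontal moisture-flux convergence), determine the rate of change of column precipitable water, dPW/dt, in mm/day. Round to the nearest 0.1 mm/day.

dPW/dt ≈ -4.2 mm/day

dPW/dt = E − P + C = 4.1 − 6.08 + (-2.23) = -4.2 mm/day.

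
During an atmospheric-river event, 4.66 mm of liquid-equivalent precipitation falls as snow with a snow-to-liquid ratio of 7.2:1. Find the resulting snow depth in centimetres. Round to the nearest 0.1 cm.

Snow depth = liquid × ratio = 4.66 mm × 7.2 = 33.552 mm = 3.4 cm.

snow depth ≈ 3.4 cm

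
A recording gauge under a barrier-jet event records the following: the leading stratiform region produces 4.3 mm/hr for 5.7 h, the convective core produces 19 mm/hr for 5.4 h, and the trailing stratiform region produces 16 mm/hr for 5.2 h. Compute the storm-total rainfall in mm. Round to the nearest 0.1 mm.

Total = Σ Rᵢ Δtᵢ = 4.3 × 5.7 + 19 × 5.4 + 16 × 5.2
      = 24.51 + 102.6 + 83.2 = 210.3 mm.

total ≈ 210.3 mm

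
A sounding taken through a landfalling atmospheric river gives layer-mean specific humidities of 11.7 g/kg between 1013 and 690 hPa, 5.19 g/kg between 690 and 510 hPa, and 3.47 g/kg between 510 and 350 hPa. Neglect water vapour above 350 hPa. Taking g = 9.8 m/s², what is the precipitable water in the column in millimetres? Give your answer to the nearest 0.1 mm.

Precipitable water is the column-integrated vapour mass per unit area: PW = (1/g) Σ q̄ Δp, with q in kg/kg and Δp in Pa (1 kg/m² of water = 1 mm).
Layer 1013–690 hPa: Δp = 323 hPa = 32300 Pa, q̄ = 0.0117 kg/kg → 0.0117 × 32300 / 9.8 = 38.56 mm
Layer 690–510 hPa: Δp = 180 hPa = 18000 Pa, q̄ = 0.00519 kg/kg → 0.00519 × 18000 / 9.8 = 9.53 mm
Layer 510–350 hPa: Δp = 160 hPa = 16000 Pa, q̄ = 0.00347 kg/kg → 0.00347 × 16000 / 9.8 = 5.67 mm
PW = 38.56 + 9.53 + 5.67 = 53.76 ≈ 53.8 mm.

PW ≈ 53.8 mm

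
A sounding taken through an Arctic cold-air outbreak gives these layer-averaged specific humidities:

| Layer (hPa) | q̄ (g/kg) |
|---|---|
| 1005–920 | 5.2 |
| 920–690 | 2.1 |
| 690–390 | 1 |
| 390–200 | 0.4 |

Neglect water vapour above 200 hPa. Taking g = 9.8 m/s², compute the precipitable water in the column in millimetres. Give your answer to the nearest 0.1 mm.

Precipitable water is the column-integrated vapour mass per unit area: PW = (1/g) Σ q̄ Δp, with q in kg/kg and Δp in Pa (1 kg/m² of water = 1 mm).
Layer 1005–920 hPa: Δp = 85 hPa = 8500 Pa, q̄ = 0.0052 kg/kg → 0.0052 × 8500 / 9.8 = 4.51 mm
Layer 920–690 hPa: Δp = 230 hPa = 23000 Pa, q̄ = 0.0021 kg/kg → 0.0021 × 23000 / 9.8 = 4.93 mm
Layer 690–390 hPa: Δp = 300 hPa = 30000 Pa, q̄ = 0.001 kg/kg → 0.001 × 30000 / 9.8 = 3.06 mm
Layer 390–200 hPa: Δp = 190 hPa = 19000 Pa, q̄ = 0.0004 kg/kg → 0.0004 × 19000 / 9.8 = 0.78 mm
PW = 4.51 + 4.93 + 3.06 + 0.78 = 13.28 ≈ 13.3 mm.

PW ≈ 13.3 mm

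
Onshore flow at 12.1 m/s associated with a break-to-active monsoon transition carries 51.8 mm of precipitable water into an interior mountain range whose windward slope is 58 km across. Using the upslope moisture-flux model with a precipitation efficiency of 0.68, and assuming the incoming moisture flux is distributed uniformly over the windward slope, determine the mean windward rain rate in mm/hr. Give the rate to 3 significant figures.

R ≈ 26.5 mm/hr

Incoming column moisture flux per unit ridge length: F = V × PW = 12.1 × 51.8 = 626.78 mm·m/s.
Spread over the 58 km slope with efficiency ε = 0.68: R = ε·F/W = 0.68 × 626.78 / 58000 m = 7.348e-03 mm/s.
R = 7.348e-03 × 3600 = 26.5 mm/hr.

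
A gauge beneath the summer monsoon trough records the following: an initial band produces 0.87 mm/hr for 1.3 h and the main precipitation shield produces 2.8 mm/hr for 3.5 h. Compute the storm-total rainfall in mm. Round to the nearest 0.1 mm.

Total = Σ Rᵢ Δtᵢ = 0.87 × 1.3 + 2.8 × 3.5
      = 1.131 + 9.8 = 10.9 mm.

total ≈ 10.9 mm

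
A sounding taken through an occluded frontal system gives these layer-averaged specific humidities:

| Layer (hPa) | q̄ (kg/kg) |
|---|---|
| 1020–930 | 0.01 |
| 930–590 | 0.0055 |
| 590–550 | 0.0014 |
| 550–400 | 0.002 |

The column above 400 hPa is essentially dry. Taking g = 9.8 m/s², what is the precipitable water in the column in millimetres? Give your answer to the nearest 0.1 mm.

Precipitable water is the column-integrated vapour mass per unit area: PW = (1/g) Σ q̄ Δp, with q in kg/kg and Δp in Pa (1 kg/m² of water = 1 mm).
Layer 1020–930 hPa: Δp = 90 hPa = 9000 Pa, q̄ = 0.01 kg/kg → 0.01 × 9000 / 9.8 = 9.18 mm
Layer 930–590 hPa: Δp = 340 hPa = 34000 Pa, q̄ = 0.0055 kg/kg → 0.0055 × 34000 / 9.8 = 19.08 mm
Layer 590–550 hPa: Δp = 40 hPa = 4000 Pa, q̄ = 0.0014 kg/kg → 0.0014 × 4000 / 9.8 = 0.57 mm
Layer 550–400 hPa: Δp = 150 hPa = 15000 Pa, q̄ = 0.002 kg/kg → 0.002 × 15000 / 9.8 = 3.06 mm
PW = 9.18 + 19.08 + 0.57 + 3.06 = 31.89 ≈ 31.9 mm.

PW ≈ 31.9 mm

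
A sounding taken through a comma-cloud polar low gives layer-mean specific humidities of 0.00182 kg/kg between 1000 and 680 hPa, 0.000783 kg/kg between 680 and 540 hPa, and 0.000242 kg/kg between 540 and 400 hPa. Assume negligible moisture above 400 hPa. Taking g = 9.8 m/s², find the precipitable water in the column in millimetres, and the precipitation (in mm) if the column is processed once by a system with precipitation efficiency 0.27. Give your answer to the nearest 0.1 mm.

PW ≈ 7.4 mm; precipitation ≈ 2.0 mm

Precipitable water is the column-integrated vapour mass per unit area: PW = (1/g) Σ q̄ Δp, with q in kg/kg and Δp in Pa (1 kg/m² of water = 1 mm).
Layer 1000–680 hPa: Δp = 320 hPa = 32000 Pa, q̄ = 0.00182 kg/kg → 0.00182 × 32000 / 9.8 = 5.94 mm
Layer 680–540 hPa: Δp = 140 hPa = 14000 Pa, q̄ = 0.000783 kg/kg → 0.000783 × 14000 / 9.8 = 1.12 mm
Layer 540–400 hPa: Δp = 140 hPa = 14000 Pa, q̄ = 0.000242 kg/kg → 0.000242 × 14000 / 9.8 = 0.35 mm
PW = 5.94 + 1.12 + 0.35 = 7.41 ≈ 7.4 mm.
Precipitation = ε × PW = 0.27 × 7.4 = 2.0 mm.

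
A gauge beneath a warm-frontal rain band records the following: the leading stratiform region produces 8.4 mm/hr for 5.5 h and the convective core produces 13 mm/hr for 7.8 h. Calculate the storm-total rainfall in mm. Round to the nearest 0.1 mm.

total ≈ 147.6 mm

Total = Σ Rᵢ Δtᵢ = 8.4 × 5.5 + 13 × 7.8
      = 46.2 + 101.4 = 147.6 mm.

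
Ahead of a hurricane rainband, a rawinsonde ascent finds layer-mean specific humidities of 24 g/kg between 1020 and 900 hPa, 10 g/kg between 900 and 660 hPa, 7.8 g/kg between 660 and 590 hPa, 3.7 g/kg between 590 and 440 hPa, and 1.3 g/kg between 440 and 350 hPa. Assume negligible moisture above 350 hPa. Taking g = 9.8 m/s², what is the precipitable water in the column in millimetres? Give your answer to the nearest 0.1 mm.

Precipitable water is the column-integrated vapour mass per unit area: PW = (1/g) Σ q̄ Δp, with q in kg/kg and Δp in Pa (1 kg/m² of water = 1 mm).
Layer 1020–900 hPa: Δp = 120 hPa = 12000 Pa, q̄ = 0.024 kg/kg → 0.024 × 12000 / 9.8 = 29.39 mm
Layer 900–660 hPa: Δp = 240 hPa = 24000 Pa, q̄ = 0.01 kg/kg → 0.01 × 24000 / 9.8 = 24.49 mm
Layer 660–590 hPa: Δp = 70 hPa = 7000 Pa, q̄ = 0.0078 kg/kg → 0.0078 × 7000 / 9.8 = 5.57 mm
Layer 590–440 hPa: Δp = 150 hPa = 15000 Pa, q̄ = 0.0037 kg/kg → 0.0037 × 15000 / 9.8 = 5.66 mm
Layer 440–350 hPa: Δp = 90 hPa = 9000 Pa, q̄ = 0.0013 kg/kg → 0.0013 × 9000 / 9.8 = 1.19 mm
PW = 29.39 + 24.49 + 5.57 + 5.66 + 1.19 = 66.30 ≈ 66.3 mm.

PW ≈ 66.3 mm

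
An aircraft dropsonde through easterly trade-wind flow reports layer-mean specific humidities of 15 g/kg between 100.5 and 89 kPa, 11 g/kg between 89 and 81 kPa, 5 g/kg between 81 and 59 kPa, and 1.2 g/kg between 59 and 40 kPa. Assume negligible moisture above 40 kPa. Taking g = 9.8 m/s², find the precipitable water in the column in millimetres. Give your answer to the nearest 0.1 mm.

PW ≈ 40.1 mm

Precipitable water is the column-integrated vapour mass per unit area: PW = (1/g) Σ q̄ Δp, with q in kg/kg and Δp in Pa (1 kg/m² of water = 1 mm).
Layer 100.5–89 kPa: Δp = 115 hPa = 11500 Pa, q̄ = 0.015 kg/kg → 0.015 × 11500 / 9.8 = 17.60 mm
Layer 89–81 kPa: Δp = 80 hPa = 8000 Pa, q̄ = 0.011 kg/kg → 0.011 × 8000 / 9.8 = 8.98 mm
Layer 81–59 kPa: Δp = 220 hPa = 22000 Pa, q̄ = 0.005 kg/kg → 0.005 × 22000 / 9.8 = 11.22 mm
Layer 59–40 kPa: Δp = 190 hPa = 19000 Pa, q̄ = 0.0012 kg/kg → 0.0012 × 19000 / 9.8 = 2.33 mm
PW = 17.60 + 8.98 + 11.22 + 2.33 = 40.13 ≈ 40.1 mm.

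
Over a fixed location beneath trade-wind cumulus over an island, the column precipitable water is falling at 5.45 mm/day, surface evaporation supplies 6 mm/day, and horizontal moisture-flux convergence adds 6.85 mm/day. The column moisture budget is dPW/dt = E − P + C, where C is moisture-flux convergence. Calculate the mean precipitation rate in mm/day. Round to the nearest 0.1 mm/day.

dPW/dt = -5.45 mm/day.
P = E + C − dPW/dt = 6 + (6.85) − (-5.45) = 18.3 mm/day.

P ≈ 18.3 mm/day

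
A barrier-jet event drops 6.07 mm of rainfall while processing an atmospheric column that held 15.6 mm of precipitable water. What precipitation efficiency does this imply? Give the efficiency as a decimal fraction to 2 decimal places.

ε = rainfall / PW = 6.07 / 15.6 = 0.39.

ε ≈ 0.39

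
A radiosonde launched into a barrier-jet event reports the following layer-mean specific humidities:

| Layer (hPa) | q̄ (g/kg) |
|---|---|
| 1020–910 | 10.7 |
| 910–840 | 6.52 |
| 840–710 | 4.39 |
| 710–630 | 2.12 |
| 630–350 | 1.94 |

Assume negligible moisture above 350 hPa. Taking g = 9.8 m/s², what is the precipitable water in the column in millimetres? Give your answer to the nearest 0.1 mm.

PW ≈ 29.8 mm

Precipitable water is the column-integrated vapour mass per unit area: PW = (1/g) Σ q̄ Δp, with q in kg/kg and Δp in Pa (1 kg/m² of water = 1 mm).
Layer 1020–910 hPa: Δp = 110 hPa = 11000 Pa, q̄ = 0.0107 kg/kg → 0.0107 × 11000 / 9.8 = 12.01 mm
Layer 910–840 hPa: Δp = 70 hPa = 7000 Pa, q̄ = 0.00652 kg/kg → 0.00652 × 7000 / 9.8 = 4.66 mm
Layer 840–710 hPa: Δp = 130 hPa = 13000 Pa, q̄ = 0.00439 kg/kg → 0.00439 × 13000 / 9.8 = 5.82 mm
Layer 710–630 hPa: Δp = 80 hPa = 8000 Pa, q̄ = 0.00212 kg/kg → 0.00212 × 8000 / 9.8 = 1.73 mm
Layer 630–350 hPa: Δp = 280 hPa = 28000 Pa, q̄ = 0.00194 kg/kg → 0.00194 × 28000 / 9.8 = 5.54 mm
PW = 12.01 + 4.66 + 5.82 + 1.73 + 5.54 = 29.76 ≈ 29.8 mm.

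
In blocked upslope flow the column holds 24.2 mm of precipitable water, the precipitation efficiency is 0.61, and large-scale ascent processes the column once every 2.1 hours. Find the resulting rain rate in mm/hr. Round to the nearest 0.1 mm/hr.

Each overturning extracts ε × PW = 0.61 × 24.2 = 14.762 mm.
Rate = ε·PW / τ = 14.762 / 2.1 h = 7.0 mm/hr.

R ≈ 7.0 mm/hr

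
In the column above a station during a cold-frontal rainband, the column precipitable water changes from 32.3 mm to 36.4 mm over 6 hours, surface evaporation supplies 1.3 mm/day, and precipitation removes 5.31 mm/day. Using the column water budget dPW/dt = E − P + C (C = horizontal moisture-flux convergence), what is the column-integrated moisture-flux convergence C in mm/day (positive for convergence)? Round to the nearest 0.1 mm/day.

C ≈ 20.4 mm/day

dPW/dt = (36.4 − 32.3) mm / (6/24 day) = +16.400 mm/day.
C = dPW/dt − E + P = (+16.400) − 1.3 + 5.31 = 20.4 mm/day.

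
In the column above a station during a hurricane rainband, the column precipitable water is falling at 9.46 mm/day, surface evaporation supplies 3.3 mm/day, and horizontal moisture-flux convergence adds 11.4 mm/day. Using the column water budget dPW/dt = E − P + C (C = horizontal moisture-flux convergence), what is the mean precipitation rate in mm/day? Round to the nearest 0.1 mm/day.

dPW/dt = -9.46 mm/day.
P = E + C − dPW/dt = 3.3 + (11.4) − (-9.46) = 24.2 mm/day.

P ≈ 24.2 mm/day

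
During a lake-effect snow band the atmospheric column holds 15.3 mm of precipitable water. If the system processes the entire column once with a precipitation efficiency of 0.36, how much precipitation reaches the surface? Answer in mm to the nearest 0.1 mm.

Precipitation = ε × PW = 0.36 × 15.3 = 5.5 mm.

precipitation ≈ 5.5 mm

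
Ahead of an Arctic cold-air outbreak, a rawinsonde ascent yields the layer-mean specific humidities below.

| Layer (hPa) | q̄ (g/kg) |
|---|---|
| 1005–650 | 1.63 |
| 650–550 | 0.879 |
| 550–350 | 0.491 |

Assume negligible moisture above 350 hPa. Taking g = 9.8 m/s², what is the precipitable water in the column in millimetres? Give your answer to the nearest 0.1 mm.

PW ≈ 7.8 mm

Precipitable water is the column-integrated vapour mass per unit area: PW = (1/g) Σ q̄ Δp, with q in kg/kg and Δp in Pa (1 kg/m² of water = 1 mm).
Layer 1005–650 hPa: Δp = 355 hPa = 35500 Pa, q̄ = 0.00163 kg/kg → 0.00163 × 35500 / 9.8 = 5.90 mm
Layer 650–550 hPa: Δp = 100 hPa = 10000 Pa, q̄ = 0.000879 kg/kg → 0.000879 × 10000 / 9.8 = 0.90 mm
Layer 550–350 hPa: Δp = 200 hPa = 20000 Pa, q̄ = 0.000491 kg/kg → 0.000491 × 20000 / 9.8 = 1.00 mm
PW = 5.90 + 0.90 + 1.00 = 7.80 ≈ 7.8 mm.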